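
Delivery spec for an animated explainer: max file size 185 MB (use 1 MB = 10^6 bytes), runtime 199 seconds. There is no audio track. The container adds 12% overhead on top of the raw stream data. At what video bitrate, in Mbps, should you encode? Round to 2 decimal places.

Budget: 185 MB = 1480.0 Mb.
Stream payload after overhead: 1480.0 / 1.12 = 1321.4 Mb.
Total bitrate budget: 1321.4 Mb / 199 s = 6.640 Mbps.

6.64 Mbps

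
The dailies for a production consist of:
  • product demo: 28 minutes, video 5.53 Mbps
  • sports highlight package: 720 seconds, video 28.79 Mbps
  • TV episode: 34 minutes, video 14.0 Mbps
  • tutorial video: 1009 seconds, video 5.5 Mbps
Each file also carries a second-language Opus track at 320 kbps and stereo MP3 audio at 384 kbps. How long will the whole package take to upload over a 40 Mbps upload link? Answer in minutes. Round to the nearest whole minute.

Audio total: 320 + 384 = 704 kbps = 0.704 Mbps.
product demo: 6.234 Mbps × 1680 s = 10473.1 Mb
sports highlight package: 29.494 Mbps × 720 s = 21235.7 Mb
TV episode: 14.704 Mbps × 2040 s = 29996.2 Mb
tutorial video: 6.204 Mbps × 1009 s = 6259.8 Mb
Total: 67964.8 Mb = 8495.6 MB.
At 40 Mbps: 67964.8 / 40 = 1699 s ≈ 28.3 minutes.

28 minutes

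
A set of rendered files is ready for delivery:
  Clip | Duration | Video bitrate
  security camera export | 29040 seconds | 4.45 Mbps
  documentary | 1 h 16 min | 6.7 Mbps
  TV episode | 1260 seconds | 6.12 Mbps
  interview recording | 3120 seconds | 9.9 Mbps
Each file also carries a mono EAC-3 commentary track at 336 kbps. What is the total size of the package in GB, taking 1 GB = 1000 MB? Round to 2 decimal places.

Audio: 336 kbps = 0.336 Mbps.
security camera export: 4.786 Mbps × 29040 s = 138985.4 Mb
documentary: 7.036 Mbps × 4560 s = 32084.2 Mb
TV episode: 6.456 Mbps × 1260 s = 8134.6 Mb
interview recording: 10.236 Mbps × 3120 s = 31936.3 Mb
Total: 211140.5 Mb = 26392.6 MB.
= 26.39 GB.

26.39 GB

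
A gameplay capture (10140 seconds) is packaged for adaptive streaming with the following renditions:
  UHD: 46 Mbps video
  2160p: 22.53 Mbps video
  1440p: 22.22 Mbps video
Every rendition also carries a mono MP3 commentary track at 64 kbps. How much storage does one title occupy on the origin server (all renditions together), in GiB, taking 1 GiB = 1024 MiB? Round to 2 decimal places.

Audio: 64 kbps = 0.064 Mbps.
Sum of rendition bitrates: (46+0.064) + (22.53+0.064) + (22.22+0.064) = 90.942 Mbps.
× 10140 s = 922,152 Mb = 115,269 MB = 107.4 GiB.

107.35 GiB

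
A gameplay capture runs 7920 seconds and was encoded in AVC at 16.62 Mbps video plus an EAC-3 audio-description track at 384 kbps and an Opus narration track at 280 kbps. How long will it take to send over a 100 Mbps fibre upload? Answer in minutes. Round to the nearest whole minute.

Audio total: 384 + 280 = 664 kbps = 0.664 Mbps.
Total bitrate: 17.284 Mbps.
File: 17.284 Mbps × 7920 s = 136889.3 Mb.
At 100 Mbps: 136889.3 / 100 = 1368.9 s ≈ 22.8 minutes.

23 minutes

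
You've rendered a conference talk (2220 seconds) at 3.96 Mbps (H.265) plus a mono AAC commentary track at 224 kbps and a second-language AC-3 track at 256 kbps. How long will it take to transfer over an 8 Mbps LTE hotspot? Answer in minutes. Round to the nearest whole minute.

21 minutes

Audio total: 224 + 256 = 480 kbps = 0.480 Mbps.
Total bitrate: 4.440 Mbps.
File: 4.440 Mbps × 2220 s = 9856.8 Mb.
At 8 Mbps: 9856.8 / 8 = 1232.1 s ≈ 20.5 minutes.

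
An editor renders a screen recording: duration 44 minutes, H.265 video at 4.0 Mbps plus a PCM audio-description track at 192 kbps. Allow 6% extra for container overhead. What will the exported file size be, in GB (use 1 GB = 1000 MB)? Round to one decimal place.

1.5 GB

44 min = 2640 s
Audio: 192 kbps = 0.192 Mbps.
Total bitrate: 4.0 + 0.192 = 4.192 Mbps.
Stream data: 4.192 Mbps × 2640 s = 11066.9 Mb.
With 6% container overhead: ×1.06.
11,731 Mb ÷ 8 = 1,466 MB → 1.466 GB.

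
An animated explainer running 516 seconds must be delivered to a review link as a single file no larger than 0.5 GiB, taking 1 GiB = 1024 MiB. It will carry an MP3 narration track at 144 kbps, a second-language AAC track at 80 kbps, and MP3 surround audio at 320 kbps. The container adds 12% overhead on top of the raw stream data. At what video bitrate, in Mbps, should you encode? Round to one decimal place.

6.9 Mbps

Budget: 0.5 GiB = 4295.0 Mb.
Stream payload after overhead: 4295.0 / 1.12 = 3834.8 Mb.
Total bitrate budget: 3834.8 Mb / 516 s = 7.432 Mbps.
Audio total: 144 + 80 + 320 = 544 kbps = 0.544 Mbps.
Video: 7.432 − 0.544 = 6.888 Mbps.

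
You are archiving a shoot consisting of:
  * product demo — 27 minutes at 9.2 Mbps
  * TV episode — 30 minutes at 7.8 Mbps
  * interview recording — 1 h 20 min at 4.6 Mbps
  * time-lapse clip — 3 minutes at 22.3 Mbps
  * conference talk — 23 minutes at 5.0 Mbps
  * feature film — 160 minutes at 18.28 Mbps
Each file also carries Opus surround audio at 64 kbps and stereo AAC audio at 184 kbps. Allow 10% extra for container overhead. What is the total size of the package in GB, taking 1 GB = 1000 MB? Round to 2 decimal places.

Audio total: 64 + 184 = 248 kbps = 0.248 Mbps.
product demo: 9.448 Mbps × 1620 s × 1.10 = 16836.3 Mb
TV episode: 8.048 Mbps × 1800 s × 1.10 = 15935.0 Mb
interview recording: 4.848 Mbps × 4800 s × 1.10 = 25597.4 Mb
time-lapse clip: 22.548 Mbps × 180 s × 1.10 = 4464.5 Mb
conference talk: 5.248 Mbps × 1380 s × 1.10 = 7966.5 Mb
feature film: 18.528 Mbps × 9600 s × 1.10 = 195655.7 Mb
Total: 266455.5 Mb = 33306.9 MB.
= 33.31 GB.

33.31 GB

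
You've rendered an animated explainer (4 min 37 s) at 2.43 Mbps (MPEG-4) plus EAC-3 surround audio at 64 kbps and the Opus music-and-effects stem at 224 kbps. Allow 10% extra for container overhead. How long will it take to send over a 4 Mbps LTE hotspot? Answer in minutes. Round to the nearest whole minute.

3 minutes

4 min 37 s = 277 s
Audio total: 64 + 224 = 288 kbps = 0.288 Mbps.
Total bitrate: 2.718 Mbps.
File: 2.718 Mbps × 277 s = 752.9 Mb.
With 10% container overhead: ×1.10. → 828.2 Mb.
At 4 Mbps: 828.2 / 4 = 207.0 s ≈ 3.45 minutes.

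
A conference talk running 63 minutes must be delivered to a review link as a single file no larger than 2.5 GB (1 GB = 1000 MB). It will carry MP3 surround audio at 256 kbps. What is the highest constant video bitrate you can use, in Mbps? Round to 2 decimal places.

Budget: 2.5 GB = 20000.0 Mb.
63 min = 3780 s
Total bitrate budget: 20000.0 Mb / 3780 s = 5.291 Mbps.
Audio: 256 kbps = 0.256 Mbps.
Video: 5.291 − 0.256 = 5.035 Mbps.

5.04 Mbps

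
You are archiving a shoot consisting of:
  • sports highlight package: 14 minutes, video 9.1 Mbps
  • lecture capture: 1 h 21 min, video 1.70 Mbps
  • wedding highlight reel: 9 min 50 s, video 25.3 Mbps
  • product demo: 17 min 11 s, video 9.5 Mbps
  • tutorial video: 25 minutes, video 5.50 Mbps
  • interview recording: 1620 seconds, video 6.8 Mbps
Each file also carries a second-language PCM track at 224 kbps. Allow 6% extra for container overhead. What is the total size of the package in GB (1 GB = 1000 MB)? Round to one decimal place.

Audio: 224 kbps = 0.224 Mbps.
sports highlight package: 9.324 Mbps × 840 s × 1.06 = 8302.1 Mb
lecture capture: 1.924 Mbps × 4860 s × 1.06 = 9911.7 Mb
wedding highlight reel: 25.524 Mbps × 590 s × 1.06 = 15962.7 Mb
product demo: 9.724 Mbps × 1031 s × 1.06 = 10627.0 Mb
tutorial video: 5.724 Mbps × 1500 s × 1.06 = 9101.2 Mb
interview recording: 7.024 Mbps × 1620 s × 1.06 = 12061.6 Mb
Total: 65966.2 Mb = 8245.8 MB.
= 8.246 GB.

8.2 GB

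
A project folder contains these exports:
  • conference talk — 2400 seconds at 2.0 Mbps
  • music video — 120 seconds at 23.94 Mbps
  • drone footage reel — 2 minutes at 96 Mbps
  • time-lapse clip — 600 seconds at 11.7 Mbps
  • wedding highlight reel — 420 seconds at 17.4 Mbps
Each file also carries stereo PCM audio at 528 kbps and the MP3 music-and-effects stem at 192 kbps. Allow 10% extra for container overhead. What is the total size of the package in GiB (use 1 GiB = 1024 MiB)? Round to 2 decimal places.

Audio total: 528 + 192 = 720 kbps = 0.720 Mbps.
conference talk: 2.720 Mbps × 2400 s × 1.10 = 7180.8 Mb
music video: 24.660 Mbps × 120 s × 1.10 = 3255.1 Mb
drone footage reel: 96.720 Mbps × 120 s × 1.10 = 12767.0 Mb
time-lapse clip: 12.420 Mbps × 600 s × 1.10 = 8197.2 Mb
wedding highlight reel: 18.120 Mbps × 420 s × 1.10 = 8371.4 Mb
Total: 39771.6 Mb = 4971.4 MB.
= 4.630 GiB.

4.63 GiB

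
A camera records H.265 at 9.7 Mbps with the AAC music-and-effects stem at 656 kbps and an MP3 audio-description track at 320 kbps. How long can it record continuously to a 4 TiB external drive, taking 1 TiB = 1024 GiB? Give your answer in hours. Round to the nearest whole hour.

Audio total: 656 + 320 = 976 kbps = 0.976 Mbps.
Total bitrate: 9.7 + 0.976 = 10.676 Mbps.
Capacity: 4 TiB = 35,184,372 Mb.
Recording time: 35,184,372 / 10.676 = 3,295,651 s ≈ 915 hours.

915 hours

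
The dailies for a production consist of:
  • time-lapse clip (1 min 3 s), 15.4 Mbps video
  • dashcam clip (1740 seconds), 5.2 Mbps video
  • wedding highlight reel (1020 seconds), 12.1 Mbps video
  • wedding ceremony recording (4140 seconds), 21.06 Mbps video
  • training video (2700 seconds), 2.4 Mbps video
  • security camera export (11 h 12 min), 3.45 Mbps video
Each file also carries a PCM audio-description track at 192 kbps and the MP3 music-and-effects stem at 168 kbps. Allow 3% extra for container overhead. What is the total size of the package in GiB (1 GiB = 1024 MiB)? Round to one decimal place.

Audio total: 192 + 168 = 360 kbps = 0.360 Mbps.
time-lapse clip: 15.760 Mbps × 63 s × 1.03 = 1022.7 Mb
dashcam clip: 5.560 Mbps × 1740 s × 1.03 = 9964.6 Mb
wedding highlight reel: 12.460 Mbps × 1020 s × 1.03 = 13090.5 Mb
wedding ceremony recording: 21.420 Mbps × 4140 s × 1.03 = 91339.2 Mb
training video: 2.760 Mbps × 2700 s × 1.03 = 7675.6 Mb
security camera export: 3.810 Mbps × 40320 s × 1.03 = 158227.8 Mb
Total: 281320.3 Mb = 35165.0 MB.
= 32.75 GiB.

32.7 GiB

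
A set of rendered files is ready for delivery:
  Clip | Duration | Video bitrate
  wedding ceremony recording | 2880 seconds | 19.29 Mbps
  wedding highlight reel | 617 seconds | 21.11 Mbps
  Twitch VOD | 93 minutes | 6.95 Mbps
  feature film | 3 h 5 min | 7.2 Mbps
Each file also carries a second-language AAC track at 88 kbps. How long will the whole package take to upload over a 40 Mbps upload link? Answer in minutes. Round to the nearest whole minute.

Audio: 88 kbps = 0.088 Mbps.
wedding ceremony recording: 19.378 Mbps × 2880 s = 55808.6 Mb
wedding highlight reel: 21.198 Mbps × 617 s = 13079.2 Mb
Twitch VOD: 7.038 Mbps × 5580 s = 39272.0 Mb
feature film: 7.288 Mbps × 11100 s = 80896.8 Mb
Total: 189056.6 Mb = 23632.1 MB.
At 40 Mbps: 189056.6 / 40 = 4726 s ≈ 78.8 minutes.

79 minutes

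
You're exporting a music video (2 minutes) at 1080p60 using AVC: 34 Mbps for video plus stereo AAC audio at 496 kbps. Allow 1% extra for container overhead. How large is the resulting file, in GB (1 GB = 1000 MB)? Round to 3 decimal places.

0.523 GB

2 min = 120 s
Audio: 496 kbps = 0.496 Mbps.
Total bitrate: 34 + 0.496 = 34.496 Mbps.
Stream data: 34.496 Mbps × 120 s = 4139.5 Mb.
With 1% container overhead: ×1.01.
4,181 Mb ÷ 8 = 522.6 MB → 0.5226 GB.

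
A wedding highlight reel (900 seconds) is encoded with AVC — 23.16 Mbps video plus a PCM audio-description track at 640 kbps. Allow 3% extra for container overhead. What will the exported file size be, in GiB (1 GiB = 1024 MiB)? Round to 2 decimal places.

Audio: 640 kbps = 0.640 Mbps.
Total bitrate: 23.16 + 0.640 = 23.800 Mbps.
Stream data: 23.800 Mbps × 900 s = 21420.0 Mb.
With 3% container overhead: ×1.03.
22,063 Mb = 2,757,825,000 bytes ÷ 1,073,741,824 = 2.568 GiB.

2.57 GiB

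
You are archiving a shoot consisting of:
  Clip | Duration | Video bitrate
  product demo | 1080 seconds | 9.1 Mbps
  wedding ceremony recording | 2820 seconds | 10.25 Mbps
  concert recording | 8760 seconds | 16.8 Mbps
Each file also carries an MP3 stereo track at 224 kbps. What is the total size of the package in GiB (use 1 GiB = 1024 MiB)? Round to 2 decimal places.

Audio: 224 kbps = 0.224 Mbps.
product demo: 9.324 Mbps × 1080 s = 10069.9 Mb
wedding ceremony recording: 10.474 Mbps × 2820 s = 29536.7 Mb
concert recording: 17.024 Mbps × 8760 s = 149130.2 Mb
Total: 188736.8 Mb = 23592.1 MB.
= 21.97 GiB.

21.97 GiB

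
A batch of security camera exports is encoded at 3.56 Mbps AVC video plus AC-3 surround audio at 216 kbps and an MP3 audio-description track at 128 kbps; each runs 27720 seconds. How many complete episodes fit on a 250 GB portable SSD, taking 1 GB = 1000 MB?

Audio total: 216 + 128 = 344 kbps = 0.344 Mbps.
Total bitrate: 3.904 Mbps.
Per item: 3.904 Mbps × 27720 s = 108,219 Mb = 13,527 MB.
Capacity: 250 GB = 2,000,000 Mb; 18.48 items → 18 complete.

18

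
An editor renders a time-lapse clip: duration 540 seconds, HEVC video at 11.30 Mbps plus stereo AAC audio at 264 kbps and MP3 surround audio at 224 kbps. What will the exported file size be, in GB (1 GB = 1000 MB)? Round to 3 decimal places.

Audio total: 264 + 224 = 488 kbps = 0.488 Mbps.
Total bitrate: 11.30 + 0.488 = 11.788 Mbps.
Stream data: 11.788 Mbps × 540 s = 6365.5 Mb.
6,366 Mb ÷ 8 = 795.7 MB → 0.7957 GB.

0.796 GB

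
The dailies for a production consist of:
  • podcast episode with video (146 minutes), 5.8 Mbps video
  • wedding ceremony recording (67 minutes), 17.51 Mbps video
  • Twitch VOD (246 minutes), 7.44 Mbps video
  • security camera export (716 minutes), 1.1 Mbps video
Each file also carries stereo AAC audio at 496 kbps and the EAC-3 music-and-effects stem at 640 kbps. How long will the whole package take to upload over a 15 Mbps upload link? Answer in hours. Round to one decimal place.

Audio total: 496 + 640 = 1136 kbps = 1.136 Mbps.
podcast episode with video: 6.936 Mbps × 8760 s = 60759.4 Mb
wedding ceremony recording: 18.646 Mbps × 4020 s = 74956.9 Mb
Twitch VOD: 8.576 Mbps × 14760 s = 126581.8 Mb
security camera export: 2.236 Mbps × 42960 s = 96058.6 Mb
Total: 358356.6 Mb = 44794.6 MB.
At 15 Mbps: 358356.6 / 15 = 23890 s ≈ 6.64 hours.

6.6 hours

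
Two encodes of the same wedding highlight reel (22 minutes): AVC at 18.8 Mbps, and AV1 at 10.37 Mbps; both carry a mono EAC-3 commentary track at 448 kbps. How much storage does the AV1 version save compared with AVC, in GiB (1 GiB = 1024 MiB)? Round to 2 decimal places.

22 min = 1320 s
Audio: 448 kbps = 0.448 Mbps.
AVC: 19.248 Mbps × 1320 s = 25407.4 Mb = 2.958 GiB.
AV1: 10.818 Mbps × 1320 s = 14279.8 Mb = 1.662 GiB.
Saving: 2.958 − 1.662 = 1.295 GiB.

1.30 GiB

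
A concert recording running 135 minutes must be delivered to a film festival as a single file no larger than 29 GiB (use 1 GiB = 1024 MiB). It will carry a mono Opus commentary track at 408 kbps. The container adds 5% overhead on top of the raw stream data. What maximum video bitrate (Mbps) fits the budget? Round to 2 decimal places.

Budget: 29 GiB = 249108.1 Mb.
Stream payload after overhead: 249108.1 / 1.05 = 237245.8 Mb.
135 min = 8100 s
Total bitrate budget: 237245.8 Mb / 8100 s = 29.290 Mbps.
Audio: 408 kbps = 0.408 Mbps.
Video: 29.290 − 0.408 = 28.882 Mbps.

28.88 Mbps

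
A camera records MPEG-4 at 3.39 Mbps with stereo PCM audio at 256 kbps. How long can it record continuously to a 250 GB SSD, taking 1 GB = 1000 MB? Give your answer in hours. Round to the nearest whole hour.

152 hours

Audio: 256 kbps = 0.256 Mbps.
Total bitrate: 3.39 + 0.256 = 3.646 Mbps.
Capacity: 250 GB = 2,000,000 Mb.
Recording time: 2,000,000 / 3.646 = 548,546 s ≈ 152 hours.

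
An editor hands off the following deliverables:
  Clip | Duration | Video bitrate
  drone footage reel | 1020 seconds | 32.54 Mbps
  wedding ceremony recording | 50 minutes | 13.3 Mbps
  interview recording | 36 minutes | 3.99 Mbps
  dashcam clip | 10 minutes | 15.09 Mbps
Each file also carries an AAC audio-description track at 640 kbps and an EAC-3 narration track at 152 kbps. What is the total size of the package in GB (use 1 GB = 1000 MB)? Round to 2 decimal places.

12.02 GB

Audio total: 640 + 152 = 792 kbps = 0.792 Mbps.
drone footage reel: 33.332 Mbps × 1020 s = 33998.6 Mb
wedding ceremony recording: 14.092 Mbps × 3000 s = 42276.0 Mb
interview recording: 4.782 Mbps × 2160 s = 10329.1 Mb
dashcam clip: 15.882 Mbps × 600 s = 9529.2 Mb
Total: 96133.0 Mb = 12016.6 MB.
= 12.02 GB.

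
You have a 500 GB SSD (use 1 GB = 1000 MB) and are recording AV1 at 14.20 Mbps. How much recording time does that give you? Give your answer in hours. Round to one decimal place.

Capacity: 500 GB = 4,000,000 Mb.
Recording time: 4,000,000 / 14.200 = 281,690 s ≈ 78.2 hours.

78.2 hours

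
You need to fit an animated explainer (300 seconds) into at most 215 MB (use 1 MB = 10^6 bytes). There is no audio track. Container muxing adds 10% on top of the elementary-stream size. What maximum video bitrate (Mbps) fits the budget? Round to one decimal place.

Budget: 215 MB = 1720.0 Mb.
Stream payload after overhead: 1720.0 / 1.10 = 1563.6 Mb.
Total bitrate budget: 1563.6 Mb / 300 s = 5.212 Mbps.

5.2 Mbps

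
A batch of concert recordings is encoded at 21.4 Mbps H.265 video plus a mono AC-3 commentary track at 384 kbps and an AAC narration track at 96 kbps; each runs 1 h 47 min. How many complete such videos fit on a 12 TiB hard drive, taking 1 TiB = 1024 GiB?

1 h 47 min = 107 min = 6420 s
Audio total: 384 + 96 = 480 kbps = 0.480 Mbps.
Total bitrate: 21.880 Mbps.
Per item: 21.880 Mbps × 6420 s = 140,470 Mb = 17,559 MB.
Capacity: 12 TiB = 105,553,116 Mb; 751.43 items → 751 complete.

751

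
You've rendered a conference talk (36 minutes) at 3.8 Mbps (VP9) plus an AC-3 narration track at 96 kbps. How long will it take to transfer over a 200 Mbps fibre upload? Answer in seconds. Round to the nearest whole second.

36 min = 2160 s
Audio: 96 kbps = 0.096 Mbps.
Total bitrate: 3.896 Mbps.
File: 3.896 Mbps × 2160 s = 8415.4 Mb.
At 200 Mbps: 8415.4 / 200 = 42.1 s ≈ 42.1 seconds.

42 seconds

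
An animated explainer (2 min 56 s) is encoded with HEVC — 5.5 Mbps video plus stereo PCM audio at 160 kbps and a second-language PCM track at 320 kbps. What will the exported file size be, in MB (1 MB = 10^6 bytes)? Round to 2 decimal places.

131.56 MB

2 min 56 s = 176 s
Audio total: 160 + 320 = 480 kbps = 0.480 Mbps.
Total bitrate: 5.5 + 0.480 = 5.980 Mbps.
Stream data: 5.980 Mbps × 176 s = 1052.5 Mb.
1,052 Mb ÷ 8 = 131.6 MB → 131.6 MB.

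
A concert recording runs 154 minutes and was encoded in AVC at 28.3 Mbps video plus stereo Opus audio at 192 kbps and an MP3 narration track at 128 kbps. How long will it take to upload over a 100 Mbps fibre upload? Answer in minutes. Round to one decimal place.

154 min = 9240 s
Audio total: 192 + 128 = 320 kbps = 0.320 Mbps.
Total bitrate: 28.620 Mbps.
File: 28.620 Mbps × 9240 s = 264448.8 Mb.
At 100 Mbps: 264448.8 / 100 = 2644.5 s ≈ 44.1 minutes.

44.1 minutes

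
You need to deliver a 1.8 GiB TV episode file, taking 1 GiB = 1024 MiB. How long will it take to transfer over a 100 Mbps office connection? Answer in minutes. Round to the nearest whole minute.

3 minutes

File: 1.8 GiB = 15461.9 Mb.
At 100 Mbps: 15461.9 / 100 = 154.6 s ≈ 2.58 minutes.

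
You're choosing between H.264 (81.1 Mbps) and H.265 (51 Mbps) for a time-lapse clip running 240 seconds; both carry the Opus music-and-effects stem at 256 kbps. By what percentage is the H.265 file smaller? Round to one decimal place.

37.0%

Audio: 256 kbps = 0.256 Mbps.
H.264: 81.356 Mbps × 240 s = 19525.4 Mb = 2.273 GiB.
H.265: 51.256 Mbps × 240 s = 12301.4 Mb = 1.432 GiB.
Reduction: (1 − 1.432/2.273) × 100 = 37.00%.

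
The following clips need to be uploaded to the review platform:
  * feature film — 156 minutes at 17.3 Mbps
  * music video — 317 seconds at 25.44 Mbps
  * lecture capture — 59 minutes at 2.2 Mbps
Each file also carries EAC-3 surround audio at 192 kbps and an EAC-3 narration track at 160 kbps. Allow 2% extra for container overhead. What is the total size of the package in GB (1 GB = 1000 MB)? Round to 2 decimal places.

Audio total: 192 + 160 = 352 kbps = 0.352 Mbps.
feature film: 17.652 Mbps × 9360 s × 1.02 = 168527.2 Mb
music video: 25.792 Mbps × 317 s × 1.02 = 8339.6 Mb
lecture capture: 2.552 Mbps × 3540 s × 1.02 = 9214.8 Mb
Total: 186081.5 Mb = 23260.2 MB.
= 23.26 GB.

23.26 GB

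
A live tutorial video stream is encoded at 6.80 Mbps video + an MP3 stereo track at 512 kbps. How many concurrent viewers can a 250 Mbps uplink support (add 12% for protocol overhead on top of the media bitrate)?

Audio: 512 kbps = 0.512 Mbps.
Per-viewer media rate: 7.312 Mbps.
On the wire with 12% overhead: 8.189 Mbps.
250 Mbps = 250.0 Mbps; 250.0 / 8.189 = 30.53 → 30 viewers.

30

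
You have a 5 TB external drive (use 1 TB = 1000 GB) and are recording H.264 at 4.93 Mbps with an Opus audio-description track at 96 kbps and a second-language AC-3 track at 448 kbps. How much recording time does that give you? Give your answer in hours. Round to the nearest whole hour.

2030 hours

Audio total: 96 + 448 = 544 kbps = 0.544 Mbps.
Total bitrate: 4.93 + 0.544 = 5.474 Mbps.
Capacity: 5 TB = 40,000,000 Mb.
Recording time: 40,000,000 / 5.474 = 7,307,271 s ≈ 2,030 hours.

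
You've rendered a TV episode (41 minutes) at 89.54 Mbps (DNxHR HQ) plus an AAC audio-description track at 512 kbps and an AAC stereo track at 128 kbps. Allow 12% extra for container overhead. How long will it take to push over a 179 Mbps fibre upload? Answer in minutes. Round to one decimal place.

23.1 minutes

41 min = 2460 s
Audio total: 512 + 128 = 640 kbps = 0.640 Mbps.
Total bitrate: 90.180 Mbps.
File: 90.180 Mbps × 2460 s = 221842.8 Mb.
With 12% container overhead: ×1.12. → 248463.9 Mb.
At 179 Mbps: 248463.9 / 179 = 1388.1 s ≈ 23.1 minutes.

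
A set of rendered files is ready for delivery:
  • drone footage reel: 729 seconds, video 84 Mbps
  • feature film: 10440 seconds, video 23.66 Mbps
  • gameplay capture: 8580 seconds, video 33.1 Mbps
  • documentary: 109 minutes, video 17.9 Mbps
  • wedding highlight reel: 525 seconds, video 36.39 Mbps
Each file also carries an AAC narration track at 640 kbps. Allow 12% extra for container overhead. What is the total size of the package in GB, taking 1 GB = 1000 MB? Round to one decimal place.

Audio: 640 kbps = 0.640 Mbps.
drone footage reel: 84.640 Mbps × 729 s × 1.12 = 69106.9 Mb
feature film: 24.300 Mbps × 10440 s × 1.12 = 284135.0 Mb
gameplay capture: 33.740 Mbps × 8580 s × 1.12 = 324227.9 Mb
documentary: 18.540 Mbps × 6540 s × 1.12 = 135801.8 Mb
wedding highlight reel: 37.030 Mbps × 525 s × 1.12 = 21773.6 Mb
Total: 835045.2 Mb = 104380.7 MB.
= 104.4 GB.

104.4 GB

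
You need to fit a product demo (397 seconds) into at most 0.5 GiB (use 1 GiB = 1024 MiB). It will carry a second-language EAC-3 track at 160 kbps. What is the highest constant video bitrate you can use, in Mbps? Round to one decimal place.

10.7 Mbps

Budget: 0.5 GiB = 4295.0 Mb.
Total bitrate budget: 4295.0 Mb / 397 s = 10.819 Mbps.
Audio: 160 kbps = 0.160 Mbps.
Video: 10.819 − 0.160 = 10.659 Mbps.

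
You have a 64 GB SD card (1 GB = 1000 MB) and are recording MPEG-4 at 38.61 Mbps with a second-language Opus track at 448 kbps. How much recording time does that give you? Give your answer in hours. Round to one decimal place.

3.6 hours

Audio: 448 kbps = 0.448 Mbps.
Total bitrate: 38.61 + 0.448 = 39.058 Mbps.
Capacity: 64 GB = 512,000 Mb.
Recording time: 512,000 / 39.058 = 13,109 s ≈ 3.64 hours.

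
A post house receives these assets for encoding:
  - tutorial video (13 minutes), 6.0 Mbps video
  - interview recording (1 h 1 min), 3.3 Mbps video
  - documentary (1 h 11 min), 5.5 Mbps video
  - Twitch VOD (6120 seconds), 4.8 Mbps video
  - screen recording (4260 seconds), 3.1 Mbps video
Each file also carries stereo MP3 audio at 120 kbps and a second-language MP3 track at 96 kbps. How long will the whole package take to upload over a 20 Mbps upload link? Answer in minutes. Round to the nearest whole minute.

72 minutes

Audio total: 120 + 96 = 216 kbps = 0.216 Mbps.
tutorial video: 6.216 Mbps × 780 s = 4848.5 Mb
interview recording: 3.516 Mbps × 3660 s = 12868.6 Mb
documentary: 5.716 Mbps × 4260 s = 24350.2 Mb
Twitch VOD: 5.016 Mbps × 6120 s = 30697.9 Mb
screen recording: 3.316 Mbps × 4260 s = 14126.2 Mb
Total: 86891.3 Mb = 10861.4 MB.
At 20 Mbps: 86891.3 / 20 = 4345 s ≈ 72.4 minutes.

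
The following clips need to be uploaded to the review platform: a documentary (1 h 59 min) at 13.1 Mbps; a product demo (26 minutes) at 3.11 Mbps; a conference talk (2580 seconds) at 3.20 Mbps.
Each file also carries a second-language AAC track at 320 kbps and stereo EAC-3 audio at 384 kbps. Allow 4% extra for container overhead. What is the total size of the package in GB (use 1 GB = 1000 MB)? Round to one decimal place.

14.9 GB

Audio total: 320 + 384 = 704 kbps = 0.704 Mbps.
documentary: 13.804 Mbps × 7140 s × 1.04 = 102503.0 Mb
product demo: 3.814 Mbps × 1560 s × 1.04 = 6187.8 Mb
conference talk: 3.904 Mbps × 2580 s × 1.04 = 10475.2 Mb
Total: 119166.0 Mb = 14895.8 MB.
= 14.90 GB.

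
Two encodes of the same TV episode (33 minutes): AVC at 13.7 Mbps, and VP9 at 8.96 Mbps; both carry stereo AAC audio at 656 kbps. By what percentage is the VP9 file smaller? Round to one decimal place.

33.0%

33 min = 1980 s
Audio: 656 kbps = 0.656 Mbps.
AVC: 14.356 Mbps × 1980 s = 28424.9 Mb = 3.553 GB.
VP9: 9.616 Mbps × 1980 s = 19039.7 Mb = 2.380 GB.
Reduction: (1 − 2.380/3.553) × 100 = 33.02%.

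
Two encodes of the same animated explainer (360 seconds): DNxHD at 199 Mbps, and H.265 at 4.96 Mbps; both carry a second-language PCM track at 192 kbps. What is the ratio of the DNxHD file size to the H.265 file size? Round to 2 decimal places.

38.66

Audio: 192 kbps = 0.192 Mbps.
DNxHD: 199.192 Mbps × 360 s = 71709.1 Mb = 8.964 GB.
H.265: 5.152 Mbps × 360 s = 1854.7 Mb = 0.232 GB.
Ratio: 8.964 / 0.232 = 38.663.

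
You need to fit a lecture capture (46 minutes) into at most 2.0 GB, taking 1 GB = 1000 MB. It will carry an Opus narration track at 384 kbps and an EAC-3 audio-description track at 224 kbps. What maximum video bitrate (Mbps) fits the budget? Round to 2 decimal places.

5.19 Mbps

Budget: 2.0 GB = 16000.0 Mb.
46 min = 2760 s
Total bitrate budget: 16000.0 Mb / 2760 s = 5.797 Mbps.
Audio total: 384 + 224 = 608 kbps = 0.608 Mbps.
Video: 5.797 − 0.608 = 5.189 Mbps.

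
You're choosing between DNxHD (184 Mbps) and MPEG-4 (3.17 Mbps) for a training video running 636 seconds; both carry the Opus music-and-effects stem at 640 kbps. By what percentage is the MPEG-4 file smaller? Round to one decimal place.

Audio: 640 kbps = 0.640 Mbps.
DNxHD: 184.640 Mbps × 636 s = 117431.0 Mb = 14.679 GB.
MPEG-4: 3.810 Mbps × 636 s = 2423.2 Mb = 0.303 GB.
Reduction: (1 − 0.303/14.679) × 100 = 97.94%.

97.9%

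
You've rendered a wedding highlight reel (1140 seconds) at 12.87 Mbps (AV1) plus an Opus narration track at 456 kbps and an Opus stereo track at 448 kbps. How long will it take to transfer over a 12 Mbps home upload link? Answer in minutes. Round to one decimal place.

Audio total: 456 + 448 = 904 kbps = 0.904 Mbps.
Total bitrate: 13.774 Mbps.
File: 13.774 Mbps × 1140 s = 15702.4 Mb.
At 12 Mbps: 15702.4 / 12 = 1308.5 s ≈ 21.8 minutes.

21.8 minutes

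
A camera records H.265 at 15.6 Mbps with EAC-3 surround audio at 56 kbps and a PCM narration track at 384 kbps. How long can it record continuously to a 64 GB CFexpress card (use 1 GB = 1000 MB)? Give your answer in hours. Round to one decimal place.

8.9 hours

Audio total: 56 + 384 = 440 kbps = 0.440 Mbps.
Total bitrate: 15.6 + 0.440 = 16.040 Mbps.
Capacity: 64 GB = 512,000 Mb.
Recording time: 512,000 / 16.040 = 31,920 s ≈ 8.87 hours.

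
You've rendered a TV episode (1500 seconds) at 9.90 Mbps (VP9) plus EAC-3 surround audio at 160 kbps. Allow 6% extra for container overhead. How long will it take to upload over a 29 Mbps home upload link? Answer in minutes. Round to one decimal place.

9.2 minutes

Audio: 160 kbps = 0.160 Mbps.
Total bitrate: 10.060 Mbps.
File: 10.060 Mbps × 1500 s = 15090.0 Mb.
With 6% container overhead: ×1.06. → 15995.4 Mb.
At 29 Mbps: 15995.4 / 29 = 551.6 s ≈ 9.19 minutes.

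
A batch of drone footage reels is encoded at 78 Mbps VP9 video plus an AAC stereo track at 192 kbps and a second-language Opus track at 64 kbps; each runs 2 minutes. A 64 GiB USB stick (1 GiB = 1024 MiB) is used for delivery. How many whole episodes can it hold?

2 min = 120 s
Audio total: 192 + 64 = 256 kbps = 0.256 Mbps.
Total bitrate: 78.256 Mbps.
Per item: 78.256 Mbps × 120 s = 9,391 Mb = 1,174 MB.
Capacity: 64 GiB = 549,756 Mb; 58.54 items → 58 complete.

58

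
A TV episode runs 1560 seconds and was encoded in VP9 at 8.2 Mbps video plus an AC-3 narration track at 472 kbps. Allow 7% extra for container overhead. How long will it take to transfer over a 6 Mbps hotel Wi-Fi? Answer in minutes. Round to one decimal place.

40.2 minutes

Audio: 472 kbps = 0.472 Mbps.
Total bitrate: 8.672 Mbps.
File: 8.672 Mbps × 1560 s = 13528.3 Mb.
With 7% container overhead: ×1.07. → 14475.3 Mb.
At 6 Mbps: 14475.3 / 6 = 2412.6 s ≈ 40.2 minutes.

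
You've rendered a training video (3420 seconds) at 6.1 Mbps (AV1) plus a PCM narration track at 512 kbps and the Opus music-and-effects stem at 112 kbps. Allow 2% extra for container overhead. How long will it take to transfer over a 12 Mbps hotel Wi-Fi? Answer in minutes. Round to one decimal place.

Audio total: 512 + 112 = 624 kbps = 0.624 Mbps.
Total bitrate: 6.724 Mbps.
File: 6.724 Mbps × 3420 s = 22996.1 Mb.
With 2% container overhead: ×1.02. → 23456.0 Mb.
At 12 Mbps: 23456.0 / 12 = 1954.7 s ≈ 32.6 minutes.

32.6 minutes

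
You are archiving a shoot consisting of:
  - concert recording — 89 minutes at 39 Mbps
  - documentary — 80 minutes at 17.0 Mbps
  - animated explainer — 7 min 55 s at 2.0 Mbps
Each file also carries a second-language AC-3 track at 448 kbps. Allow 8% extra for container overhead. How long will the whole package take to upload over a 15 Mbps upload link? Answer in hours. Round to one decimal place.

5.9 hours

Audio: 448 kbps = 0.448 Mbps.
concert recording: 39.448 Mbps × 5340 s × 1.08 = 227504.5 Mb
documentary: 17.448 Mbps × 4800 s × 1.08 = 90450.4 Mb
animated explainer: 2.448 Mbps × 475 s × 1.08 = 1255.8 Mb
Total: 319210.8 Mb = 39901.3 MB.
At 15 Mbps: 319210.8 / 15 = 21281 s ≈ 5.91 hours.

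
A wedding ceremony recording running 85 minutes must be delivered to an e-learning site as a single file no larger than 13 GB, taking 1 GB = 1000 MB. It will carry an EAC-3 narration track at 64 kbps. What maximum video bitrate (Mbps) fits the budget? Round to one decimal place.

20.3 Mbps

Budget: 13 GB = 104000.0 Mb.
85 min = 5100 s
Total bitrate budget: 104000.0 Mb / 5100 s = 20.392 Mbps.
Audio: 64 kbps = 0.064 Mbps.
Video: 20.392 − 0.064 = 20.328 Mbps.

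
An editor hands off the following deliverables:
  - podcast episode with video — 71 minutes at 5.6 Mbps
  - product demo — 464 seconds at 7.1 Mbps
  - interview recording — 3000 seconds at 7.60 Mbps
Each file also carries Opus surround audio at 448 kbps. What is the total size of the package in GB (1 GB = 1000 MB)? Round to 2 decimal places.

Audio: 448 kbps = 0.448 Mbps.
podcast episode with video: 6.048 Mbps × 4260 s = 25764.5 Mb
product demo: 7.548 Mbps × 464 s = 3502.3 Mb
interview recording: 8.048 Mbps × 3000 s = 24144.0 Mb
Total: 53410.8 Mb = 6676.3 MB.
= 6.676 GB.

6.68 GB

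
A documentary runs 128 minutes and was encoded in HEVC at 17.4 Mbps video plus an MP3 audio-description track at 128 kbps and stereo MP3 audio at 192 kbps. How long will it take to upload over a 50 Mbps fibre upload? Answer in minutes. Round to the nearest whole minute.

45 minutes

128 min = 7680 s
Audio total: 128 + 192 = 320 kbps = 0.320 Mbps.
Total bitrate: 17.720 Mbps.
File: 17.720 Mbps × 7680 s = 136089.6 Mb.
At 50 Mbps: 136089.6 / 50 = 2721.8 s ≈ 45.4 minutes.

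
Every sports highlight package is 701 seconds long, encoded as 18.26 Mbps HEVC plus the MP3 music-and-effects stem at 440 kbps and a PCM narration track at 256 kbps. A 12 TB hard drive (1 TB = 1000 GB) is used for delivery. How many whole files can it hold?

7224

Audio total: 440 + 256 = 696 kbps = 0.696 Mbps.
Total bitrate: 18.956 Mbps.
Per item: 18.956 Mbps × 701 s = 13,288 Mb = 1,661 MB.
Capacity: 12 TB = 96,000,000 Mb; 7224.48 items → 7224 complete.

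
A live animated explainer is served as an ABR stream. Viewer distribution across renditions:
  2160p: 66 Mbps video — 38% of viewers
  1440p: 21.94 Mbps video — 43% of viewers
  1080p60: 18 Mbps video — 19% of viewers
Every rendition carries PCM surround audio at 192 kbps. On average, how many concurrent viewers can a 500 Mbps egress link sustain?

13

Audio: 192 kbps = 0.192 Mbps.
Average per-viewer bitrate: 0.38×66.192 + 0.43×22.132 + 0.19×18.192 = 38.126 Mbps.
500 Mbps = 500.0 Mbps; 500.0 / 38.126 = 13.11 → 13.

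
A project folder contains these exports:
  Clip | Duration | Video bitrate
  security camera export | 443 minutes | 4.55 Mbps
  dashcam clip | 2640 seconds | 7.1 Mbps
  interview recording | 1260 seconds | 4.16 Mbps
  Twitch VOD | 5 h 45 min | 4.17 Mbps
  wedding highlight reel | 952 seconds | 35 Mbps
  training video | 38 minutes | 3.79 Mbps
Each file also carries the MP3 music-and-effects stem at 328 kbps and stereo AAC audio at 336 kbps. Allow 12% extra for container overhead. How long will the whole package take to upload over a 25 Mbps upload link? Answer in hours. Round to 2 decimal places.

Audio total: 328 + 336 = 664 kbps = 0.664 Mbps.
security camera export: 5.214 Mbps × 26580 s × 1.12 = 155218.7 Mb
dashcam clip: 7.764 Mbps × 2640 s × 1.12 = 22956.6 Mb
interview recording: 4.824 Mbps × 1260 s × 1.12 = 6807.6 Mb
Twitch VOD: 4.834 Mbps × 20700 s × 1.12 = 112071.5 Mb
wedding highlight reel: 35.664 Mbps × 952 s × 1.12 = 38026.4 Mb
training video: 4.454 Mbps × 2280 s × 1.12 = 11373.7 Mb
Total: 346454.5 Mb = 43306.8 MB.
At 25 Mbps: 346454.5 / 25 = 13858 s ≈ 3.85 hours.

3.85 hours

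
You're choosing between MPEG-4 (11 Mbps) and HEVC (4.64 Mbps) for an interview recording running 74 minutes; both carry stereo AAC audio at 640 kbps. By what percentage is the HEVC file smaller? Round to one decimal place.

74 min = 4440 s
Audio: 640 kbps = 0.640 Mbps.
MPEG-4: 11.640 Mbps × 4440 s = 51681.6 Mb = 6.017 GiB.
HEVC: 5.280 Mbps × 4440 s = 23443.2 Mb = 2.729 GiB.
Reduction: (1 − 2.729/6.017) × 100 = 54.64%.

54.6%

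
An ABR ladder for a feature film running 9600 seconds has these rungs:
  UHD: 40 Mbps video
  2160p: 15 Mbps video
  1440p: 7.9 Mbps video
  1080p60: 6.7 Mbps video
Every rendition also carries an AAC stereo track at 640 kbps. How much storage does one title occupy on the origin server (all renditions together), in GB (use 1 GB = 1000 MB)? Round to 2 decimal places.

Audio: 640 kbps = 0.640 Mbps.
Sum of rendition bitrates: (40+0.640) + (15+0.640) + (7.9+0.640) + (6.7+0.640) = 72.160 Mbps.
× 9600 s = 692,736 Mb = 86,592 MB = 86.59 GB.

86.59 GB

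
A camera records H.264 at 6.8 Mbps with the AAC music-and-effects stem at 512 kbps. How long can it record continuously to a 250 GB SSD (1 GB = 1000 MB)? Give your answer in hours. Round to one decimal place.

Audio: 512 kbps = 0.512 Mbps.
Total bitrate: 6.8 + 0.512 = 7.312 Mbps.
Capacity: 250 GB = 2,000,000 Mb.
Recording time: 2,000,000 / 7.312 = 273,523 s ≈ 76.0 hours.

76.0 hours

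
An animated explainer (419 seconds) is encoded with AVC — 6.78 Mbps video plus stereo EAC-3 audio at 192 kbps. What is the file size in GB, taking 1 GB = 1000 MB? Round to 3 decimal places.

0.365 GB

Audio: 192 kbps = 0.192 Mbps.
Total bitrate: 6.78 + 0.192 = 6.972 Mbps.
Stream data: 6.972 Mbps × 419 s = 2921.3 Mb.
2,921 Mb ÷ 8 = 365.2 MB → 0.3652 GB.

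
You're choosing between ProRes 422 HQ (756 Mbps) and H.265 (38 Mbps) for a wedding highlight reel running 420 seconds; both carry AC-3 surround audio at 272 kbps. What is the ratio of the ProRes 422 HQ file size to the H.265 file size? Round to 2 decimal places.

19.76

Audio: 272 kbps = 0.272 Mbps.
ProRes 422 HQ: 756.272 Mbps × 420 s = 317634.2 Mb = 36.977 GiB.
H.265: 38.272 Mbps × 420 s = 16074.2 Mb = 1.871 GiB.
Ratio: 36.977 / 1.871 = 19.760.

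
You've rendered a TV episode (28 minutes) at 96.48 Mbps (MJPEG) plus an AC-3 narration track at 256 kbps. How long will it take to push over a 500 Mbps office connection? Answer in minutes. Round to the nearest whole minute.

28 min = 1680 s
Audio: 256 kbps = 0.256 Mbps.
Total bitrate: 96.736 Mbps.
File: 96.736 Mbps × 1680 s = 162516.5 Mb.
At 500 Mbps: 162516.5 / 500 = 325.0 s ≈ 5.42 minutes.

5 minutes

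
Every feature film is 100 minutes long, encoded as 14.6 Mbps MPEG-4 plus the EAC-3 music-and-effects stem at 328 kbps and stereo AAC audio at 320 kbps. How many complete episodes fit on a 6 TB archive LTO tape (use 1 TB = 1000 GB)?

524

100 min = 6000 s
Audio total: 328 + 320 = 648 kbps = 0.648 Mbps.
Total bitrate: 15.248 Mbps.
Per item: 15.248 Mbps × 6000 s = 91,488 Mb = 11,436 MB.
Capacity: 6 TB = 48,000,000 Mb; 524.66 items → 524 complete.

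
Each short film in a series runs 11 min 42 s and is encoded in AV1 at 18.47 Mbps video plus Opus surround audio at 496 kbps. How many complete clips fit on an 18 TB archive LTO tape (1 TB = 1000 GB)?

10815

11 min 42 s = 702 s
Audio: 496 kbps = 0.496 Mbps.
Total bitrate: 18.966 Mbps.
Per item: 18.966 Mbps × 702 s = 13,314 Mb = 1,664 MB.
Capacity: 18 TB = 144,000,000 Mb; 10815.58 items → 10815 complete.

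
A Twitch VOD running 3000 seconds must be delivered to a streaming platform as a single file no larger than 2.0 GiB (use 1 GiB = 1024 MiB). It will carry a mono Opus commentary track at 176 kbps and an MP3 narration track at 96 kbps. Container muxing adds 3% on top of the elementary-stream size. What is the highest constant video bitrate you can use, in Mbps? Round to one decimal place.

Budget: 2.0 GiB = 17179.9 Mb.
Stream payload after overhead: 17179.9 / 1.03 = 16679.5 Mb.
Total bitrate budget: 16679.5 Mb / 3000 s = 5.560 Mbps.
Audio total: 176 + 96 = 272 kbps = 0.272 Mbps.
Video: 5.560 − 0.272 = 5.288 Mbps.

5.3 Mbps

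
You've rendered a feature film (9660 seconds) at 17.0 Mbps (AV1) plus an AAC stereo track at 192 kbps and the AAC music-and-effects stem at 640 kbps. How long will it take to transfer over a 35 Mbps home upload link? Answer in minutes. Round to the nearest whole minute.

82 minutes

Audio total: 192 + 640 = 832 kbps = 0.832 Mbps.
Total bitrate: 17.832 Mbps.
File: 17.832 Mbps × 9660 s = 172257.1 Mb.
At 35 Mbps: 172257.1 / 35 = 4921.6 s ≈ 82 minutes.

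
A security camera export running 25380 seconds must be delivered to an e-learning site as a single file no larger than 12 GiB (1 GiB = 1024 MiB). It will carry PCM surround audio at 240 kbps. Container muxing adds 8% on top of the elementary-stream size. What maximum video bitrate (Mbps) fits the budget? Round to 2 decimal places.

Budget: 12 GiB = 103079.2 Mb.
Stream payload after overhead: 103079.2 / 1.08 = 95443.7 Mb.
Total bitrate budget: 95443.7 Mb / 25380 s = 3.761 Mbps.
Audio: 240 kbps = 0.240 Mbps.
Video: 3.761 − 0.240 = 3.521 Mbps.

3.52 Mbps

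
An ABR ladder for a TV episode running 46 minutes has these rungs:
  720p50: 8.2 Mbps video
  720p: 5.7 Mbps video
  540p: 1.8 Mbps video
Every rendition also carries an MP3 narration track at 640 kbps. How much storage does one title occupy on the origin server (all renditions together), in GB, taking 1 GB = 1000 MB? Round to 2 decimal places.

46 min = 2760 s
Audio: 640 kbps = 0.640 Mbps.
Sum of rendition bitrates: (8.2+0.640) + (5.7+0.640) + (1.8+0.640) = 17.620 Mbps.
× 2760 s = 48,631 Mb = 6,079 MB = 6.079 GB.

6.08 GB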